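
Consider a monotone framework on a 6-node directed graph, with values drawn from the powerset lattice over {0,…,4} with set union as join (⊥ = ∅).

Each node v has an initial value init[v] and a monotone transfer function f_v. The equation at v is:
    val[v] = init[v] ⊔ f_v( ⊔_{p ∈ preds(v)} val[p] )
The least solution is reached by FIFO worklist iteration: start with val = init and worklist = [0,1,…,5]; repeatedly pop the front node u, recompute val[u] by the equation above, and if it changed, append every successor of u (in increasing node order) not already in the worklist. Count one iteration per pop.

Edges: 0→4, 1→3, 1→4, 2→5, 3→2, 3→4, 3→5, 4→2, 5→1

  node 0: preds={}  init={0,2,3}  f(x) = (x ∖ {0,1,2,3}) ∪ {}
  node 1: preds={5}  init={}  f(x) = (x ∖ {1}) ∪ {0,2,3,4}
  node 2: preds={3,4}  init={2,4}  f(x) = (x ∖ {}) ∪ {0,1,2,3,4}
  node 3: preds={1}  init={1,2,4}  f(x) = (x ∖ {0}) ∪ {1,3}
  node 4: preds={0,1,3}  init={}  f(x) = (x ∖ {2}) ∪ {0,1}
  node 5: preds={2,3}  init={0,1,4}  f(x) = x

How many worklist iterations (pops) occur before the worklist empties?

8

Trace (8 dequeues):
  [1] u=0 | in {} | out {0,2,3} | ==
  [2] u=1 | in {0,1,4} | out {0,2,3,4} | prev {} | push {}
  [3] u=2 | in {1,2,4} | out {0,1,2,3,4} | prev {2,4} | push {}
  [4] u=3 | in {0,2,3,4} | out {1,2,3,4} | prev {1,2,4} | push {2}
  [5] u=4 | in {0,1,2,3,4} | out {0,1,3,4} | prev {} | push {}
  [6] u=5 | in {0,1,2,3,4} | out {0,1,2,3,4} | prev {0,1,4} | push {1}
  [7] u=2 | in {0,1,2,3,4} | out {0,1,2,3,4} | ==
  [8] u=1 | in {0,1,2,3,4} | out {0,2,3,4} | ==

Converged values:
  [0] {0,2,3}
  [1] {0,2,3,4}
  [2] {0,1,2,3,4}
  [3] {1,2,3,4}
  [4] {0,1,3,4}
  [5] {0,1,2,3,4}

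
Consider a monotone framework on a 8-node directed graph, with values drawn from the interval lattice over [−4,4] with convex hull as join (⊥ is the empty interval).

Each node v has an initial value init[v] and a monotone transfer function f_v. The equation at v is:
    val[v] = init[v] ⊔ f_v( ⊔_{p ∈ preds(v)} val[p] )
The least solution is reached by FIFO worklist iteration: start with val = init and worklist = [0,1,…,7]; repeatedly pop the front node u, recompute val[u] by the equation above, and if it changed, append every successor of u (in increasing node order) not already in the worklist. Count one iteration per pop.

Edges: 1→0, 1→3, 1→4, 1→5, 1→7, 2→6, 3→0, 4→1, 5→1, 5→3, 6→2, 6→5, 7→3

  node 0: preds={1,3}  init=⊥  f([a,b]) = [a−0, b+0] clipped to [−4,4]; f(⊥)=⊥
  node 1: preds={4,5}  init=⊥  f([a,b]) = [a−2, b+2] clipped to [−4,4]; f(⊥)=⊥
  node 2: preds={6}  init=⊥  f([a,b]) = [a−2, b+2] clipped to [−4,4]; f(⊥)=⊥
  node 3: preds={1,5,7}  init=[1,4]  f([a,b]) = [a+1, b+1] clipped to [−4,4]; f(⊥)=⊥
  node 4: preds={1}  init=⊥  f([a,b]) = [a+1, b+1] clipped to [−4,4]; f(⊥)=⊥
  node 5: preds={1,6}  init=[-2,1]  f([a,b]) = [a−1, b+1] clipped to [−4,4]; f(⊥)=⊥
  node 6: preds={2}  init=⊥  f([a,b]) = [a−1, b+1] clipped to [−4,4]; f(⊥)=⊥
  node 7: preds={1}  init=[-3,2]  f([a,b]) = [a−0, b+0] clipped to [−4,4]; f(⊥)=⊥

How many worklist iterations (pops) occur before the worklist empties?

Worklist (16 pops):
  #1 pop 0: in=[1,4] → [1,4] (was ⊥); enqueue []
  #2 pop 1: in=[-2,1] → [-4,3] (was ⊥); enqueue [0]
  #3 pop 2: in=⊥ → ⊥ (no change)
  #4 pop 3: in=[-4,3] → [-3,4] (was [1,4]); enqueue []
  #5 pop 4: in=[-4,3] → [-3,4] (was ⊥); enqueue [1]
  #6 pop 5: in=[-4,3] → [-4,4] (was [-2,1]); enqueue [3]
  #7 pop 6: in=⊥ → ⊥ (no change)
  #8 pop 7: in=[-4,3] → [-4,3] (was [-3,2]); enqueue []
  #9 pop 0: in=[-4,4] → [-4,4] (was [1,4]); enqueue []
  #10 pop 1: in=[-4,4] → [-4,4] (was [-4,3]); enqueue [0,4,5,7]
  #11 pop 3: in=[-4,4] → [-3,4] (no change)
  #12 pop 0: in=[-4,4] → [-4,4] (no change)
  #13 pop 4: in=[-4,4] → [-3,4] (no change)
  #14 pop 5: in=[-4,4] → [-4,4] (no change)
  #15 pop 7: in=[-4,4] → [-4,4] (was [-4,3]); enqueue [3]
  #16 pop 3: in=[-4,4] → [-3,4] (no change)

Fixpoint:
  val[0] = [-4,4]
  val[1] = [-4,4]
  val[2] = ⊥
  val[3] = [-3,4]
  val[4] = [-3,4]
  val[5] = [-4,4]
  val[6] = ⊥
  val[7] = [-4,4]

16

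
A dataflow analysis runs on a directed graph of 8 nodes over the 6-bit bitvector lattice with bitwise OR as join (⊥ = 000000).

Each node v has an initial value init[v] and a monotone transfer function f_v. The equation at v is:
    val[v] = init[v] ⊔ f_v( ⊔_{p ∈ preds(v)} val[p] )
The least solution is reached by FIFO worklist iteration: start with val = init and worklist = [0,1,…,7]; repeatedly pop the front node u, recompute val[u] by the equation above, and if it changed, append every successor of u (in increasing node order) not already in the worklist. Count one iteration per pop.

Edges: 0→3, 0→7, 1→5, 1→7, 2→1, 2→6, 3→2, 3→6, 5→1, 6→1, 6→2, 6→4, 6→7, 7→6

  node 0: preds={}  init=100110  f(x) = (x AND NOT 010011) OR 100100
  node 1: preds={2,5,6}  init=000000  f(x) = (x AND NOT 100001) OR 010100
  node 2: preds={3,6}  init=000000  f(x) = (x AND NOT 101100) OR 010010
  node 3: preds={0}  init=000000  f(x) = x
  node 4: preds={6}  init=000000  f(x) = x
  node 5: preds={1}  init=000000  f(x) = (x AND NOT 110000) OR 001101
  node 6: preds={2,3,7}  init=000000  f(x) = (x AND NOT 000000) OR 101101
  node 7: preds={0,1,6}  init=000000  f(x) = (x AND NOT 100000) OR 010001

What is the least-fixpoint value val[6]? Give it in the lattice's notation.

111111

Iteration log — 15 steps:
  step 1. node 0  ⊔preds=000000  new=100110  stable
  step 2. node 1  ⊔preds=000000  new=010100  old=000000  +wl: 
  step 3. node 2  ⊔preds=000000  new=010010  old=000000  +wl: 1
  step 4. node 3  ⊔preds=100110  new=100110  old=000000  +wl: 2
  step 5. node 4  ⊔preds=000000  new=000000  stable
  step 6. node 5  ⊔preds=010100  new=001101  old=000000  +wl: 
  step 7. node 6  ⊔preds=110110  new=111111  old=000000  +wl: 4
  step 8. node 7  ⊔preds=111111  new=011111  old=000000  +wl: 6
  step 9. node 1  ⊔preds=111111  new=011110  old=010100  +wl: 5,7
  step 10. node 2  ⊔preds=111111  new=010011  old=010010  +wl: 1
  step 11. node 4  ⊔preds=111111  new=111111  old=000000  +wl: 
  step 12. node 6  ⊔preds=111111  new=111111  stable
  step 13. node 5  ⊔preds=011110  new=001111  old=001101  +wl: 
  step 14. node 7  ⊔preds=111111  new=011111  stable
  step 15. node 1  ⊔preds=111111  new=011110  stable

Least fixpoint reached:
  node 0: 100110
  node 1: 011110
  node 2: 010011
  node 3: 100110
  node 4: 111111
  node 5: 001111
  node 6: 111111
  node 7: 011111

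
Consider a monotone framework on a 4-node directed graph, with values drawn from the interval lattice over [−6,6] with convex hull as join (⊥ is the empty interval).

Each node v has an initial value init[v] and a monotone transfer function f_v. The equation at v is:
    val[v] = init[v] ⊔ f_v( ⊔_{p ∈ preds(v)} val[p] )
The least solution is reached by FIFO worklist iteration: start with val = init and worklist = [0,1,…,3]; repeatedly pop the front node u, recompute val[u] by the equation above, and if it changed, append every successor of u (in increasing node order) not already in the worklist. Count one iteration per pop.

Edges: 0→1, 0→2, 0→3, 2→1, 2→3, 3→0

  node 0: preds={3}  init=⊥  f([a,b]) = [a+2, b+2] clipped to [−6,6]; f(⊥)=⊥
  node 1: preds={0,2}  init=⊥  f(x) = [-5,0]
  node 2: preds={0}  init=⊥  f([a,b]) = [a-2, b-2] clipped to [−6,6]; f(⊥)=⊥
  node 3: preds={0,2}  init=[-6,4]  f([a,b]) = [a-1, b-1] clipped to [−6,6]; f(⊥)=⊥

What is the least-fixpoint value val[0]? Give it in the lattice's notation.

Iteration log — 6 steps:
  step 1. node 0  ⊔preds=[-6,4]  new=[-4,6]  old=⊥  +wl: 
  step 2. node 1  ⊔preds=[-4,6]  new=[-5,0]  old=⊥  +wl: 
  step 3. node 2  ⊔preds=[-4,6]  new=[-6,4]  old=⊥  +wl: 1
  step 4. node 3  ⊔preds=[-6,6]  new=[-6,5]  old=[-6,4]  +wl: 0
  step 5. node 1  ⊔preds=[-6,6]  new=[-5,0]  stable
  step 6. node 0  ⊔preds=[-6,5]  new=[-4,6]  stable

Least fixpoint reached:
  node 0: [-4,6]
  node 1: [-5,0]
  node 2: [-6,4]
  node 3: [-6,5]

[-4,6]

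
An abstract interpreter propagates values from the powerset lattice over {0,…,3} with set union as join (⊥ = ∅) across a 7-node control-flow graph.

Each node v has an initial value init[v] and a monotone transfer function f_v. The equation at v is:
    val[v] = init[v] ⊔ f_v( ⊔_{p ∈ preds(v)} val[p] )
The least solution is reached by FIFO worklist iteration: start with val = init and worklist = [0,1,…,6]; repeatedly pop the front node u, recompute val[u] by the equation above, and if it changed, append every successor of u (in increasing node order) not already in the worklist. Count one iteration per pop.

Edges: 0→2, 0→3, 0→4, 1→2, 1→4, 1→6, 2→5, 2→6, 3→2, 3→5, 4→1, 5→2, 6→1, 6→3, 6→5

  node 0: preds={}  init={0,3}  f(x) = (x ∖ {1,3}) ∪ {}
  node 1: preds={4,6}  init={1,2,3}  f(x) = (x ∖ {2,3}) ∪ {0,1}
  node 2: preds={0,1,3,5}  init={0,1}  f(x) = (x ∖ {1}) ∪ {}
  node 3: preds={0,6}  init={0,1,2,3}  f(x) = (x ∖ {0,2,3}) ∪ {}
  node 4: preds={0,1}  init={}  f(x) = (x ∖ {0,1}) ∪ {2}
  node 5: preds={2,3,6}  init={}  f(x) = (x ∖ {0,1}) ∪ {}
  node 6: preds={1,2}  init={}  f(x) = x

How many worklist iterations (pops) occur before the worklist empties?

11

Iteration log — 11 steps:
  step 1. node 0  ⊔preds={}  new={0,3}  stable
  step 2. node 1  ⊔preds={}  new={0,1,2,3}  old={1,2,3}  +wl: 
  step 3. node 2  ⊔preds={0,1,2,3}  new={0,1,2,3}  old={0,1}  +wl: 
  step 4. node 3  ⊔preds={0,3}  new={0,1,2,3}  stable
  step 5. node 4  ⊔preds={0,1,2,3}  new={2,3}  old={}  +wl: 1
  step 6. node 5  ⊔preds={0,1,2,3}  new={2,3}  old={}  +wl: 2
  step 7. node 6  ⊔preds={0,1,2,3}  new={0,1,2,3}  old={}  +wl: 3,5
  step 8. node 1  ⊔preds={0,1,2,3}  new={0,1,2,3}  stable
  step 9. node 2  ⊔preds={0,1,2,3}  new={0,1,2,3}  stable
  step 10. node 3  ⊔preds={0,1,2,3}  new={0,1,2,3}  stable
  step 11. node 5  ⊔preds={0,1,2,3}  new={2,3}  stable

Least fixpoint reached:
  node 0: {0,3}
  node 1: {0,1,2,3}
  node 2: {0,1,2,3}
  node 3: {0,1,2,3}
  node 4: {2,3}
  node 5: {2,3}
  node 6: {0,1,2,3}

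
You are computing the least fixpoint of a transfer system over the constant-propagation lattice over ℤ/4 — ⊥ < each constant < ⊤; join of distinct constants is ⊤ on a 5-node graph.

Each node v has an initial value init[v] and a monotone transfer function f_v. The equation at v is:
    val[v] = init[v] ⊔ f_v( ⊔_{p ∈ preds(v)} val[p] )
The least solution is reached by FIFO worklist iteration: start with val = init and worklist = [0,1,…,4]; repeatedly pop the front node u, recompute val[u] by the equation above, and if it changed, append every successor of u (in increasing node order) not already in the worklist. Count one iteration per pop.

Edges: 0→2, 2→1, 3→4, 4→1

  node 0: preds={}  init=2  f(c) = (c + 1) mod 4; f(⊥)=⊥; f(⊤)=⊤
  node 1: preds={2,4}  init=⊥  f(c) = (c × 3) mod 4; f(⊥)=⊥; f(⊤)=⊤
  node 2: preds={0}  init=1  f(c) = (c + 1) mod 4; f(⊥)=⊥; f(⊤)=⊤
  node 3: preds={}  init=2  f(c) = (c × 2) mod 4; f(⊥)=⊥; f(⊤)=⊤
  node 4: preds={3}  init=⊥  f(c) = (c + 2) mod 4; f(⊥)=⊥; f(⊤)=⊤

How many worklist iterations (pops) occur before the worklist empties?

6

Worklist (6 pops):
  #1 pop 0: in=⊥ → 2 (no change)
  #2 pop 1: in=1 → 3 (was ⊥); enqueue []
  #3 pop 2: in=2 → ⊤ (was 1); enqueue [1]
  #4 pop 3: in=⊥ → 2 (no change)
  #5 pop 4: in=2 → 0 (was ⊥); enqueue []
  #6 pop 1: in=⊤ → ⊤ (was 3); enqueue []

Fixpoint:
  val[0] = 2
  val[1] = ⊤
  val[2] = ⊤
  val[3] = 2
  val[4] = 0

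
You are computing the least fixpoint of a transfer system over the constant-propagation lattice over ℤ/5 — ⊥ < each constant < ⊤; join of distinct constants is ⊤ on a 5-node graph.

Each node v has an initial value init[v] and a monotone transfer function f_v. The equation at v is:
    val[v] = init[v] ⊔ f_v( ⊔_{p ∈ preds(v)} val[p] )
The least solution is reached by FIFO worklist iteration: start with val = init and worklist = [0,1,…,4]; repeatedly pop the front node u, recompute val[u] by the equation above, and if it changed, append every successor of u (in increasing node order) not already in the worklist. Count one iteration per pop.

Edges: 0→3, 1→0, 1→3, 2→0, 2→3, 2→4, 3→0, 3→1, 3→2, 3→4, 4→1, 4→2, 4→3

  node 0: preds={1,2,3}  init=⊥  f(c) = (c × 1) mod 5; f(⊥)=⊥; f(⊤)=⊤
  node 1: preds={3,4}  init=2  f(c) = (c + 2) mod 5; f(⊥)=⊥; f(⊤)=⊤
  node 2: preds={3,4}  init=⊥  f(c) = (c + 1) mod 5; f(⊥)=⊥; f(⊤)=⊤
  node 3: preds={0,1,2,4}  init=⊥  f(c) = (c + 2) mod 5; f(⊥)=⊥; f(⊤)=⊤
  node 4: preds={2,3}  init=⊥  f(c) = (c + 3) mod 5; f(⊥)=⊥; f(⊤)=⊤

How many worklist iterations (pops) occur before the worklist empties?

Trace (14 dequeues):
  [1] u=0 | in 2 | out 2 | prev ⊥ | push {}
  [2] u=1 | in ⊥ | out 2 | ==
  [3] u=2 | in ⊥ | out ⊥ | ==
  [4] u=3 | in 2 | out 4 | prev ⊥ | push {0,1,2}
  [5] u=4 | in 4 | out 2 | prev ⊥ | push {3}
  [6] u=0 | in ⊤ | out ⊤ | prev 2 | push {}
  [7] u=1 | in ⊤ | out ⊤ | prev 2 | push {0}
  [8] u=2 | in ⊤ | out ⊤ | prev ⊥ | push {4}
  [9] u=3 | in ⊤ | out ⊤ | prev 4 | push {1,2}
  [10] u=0 | in ⊤ | out ⊤ | ==
  [11] u=4 | in ⊤ | out ⊤ | prev 2 | push {3}
  [12] u=1 | in ⊤ | out ⊤ | ==
  [13] u=2 | in ⊤ | out ⊤ | ==
  [14] u=3 | in ⊤ | out ⊤ | ==

Converged values:
  [0] ⊤
  [1] ⊤
  [2] ⊤
  [3] ⊤
  [4] ⊤

14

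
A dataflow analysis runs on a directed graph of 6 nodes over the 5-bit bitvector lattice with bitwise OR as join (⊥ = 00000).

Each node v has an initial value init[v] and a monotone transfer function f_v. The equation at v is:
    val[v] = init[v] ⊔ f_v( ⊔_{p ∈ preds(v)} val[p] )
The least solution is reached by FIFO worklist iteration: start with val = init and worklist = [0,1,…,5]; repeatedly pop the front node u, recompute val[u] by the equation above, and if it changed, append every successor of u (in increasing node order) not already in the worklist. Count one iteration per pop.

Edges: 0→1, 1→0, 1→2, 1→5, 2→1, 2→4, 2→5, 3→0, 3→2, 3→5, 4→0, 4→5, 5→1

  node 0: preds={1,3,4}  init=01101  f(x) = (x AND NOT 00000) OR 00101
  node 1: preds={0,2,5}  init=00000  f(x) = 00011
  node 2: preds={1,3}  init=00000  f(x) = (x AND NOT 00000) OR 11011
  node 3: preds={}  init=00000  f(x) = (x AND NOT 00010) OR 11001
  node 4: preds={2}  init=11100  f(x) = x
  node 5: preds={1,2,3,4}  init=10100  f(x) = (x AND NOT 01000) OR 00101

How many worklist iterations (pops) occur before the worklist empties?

9

Trace (9 dequeues):
  [1] u=0 | in 11100 | out 11101 | prev 01101 | push {}
  [2] u=1 | in 11101 | out 00011 | prev 00000 | push {0}
  [3] u=2 | in 00011 | out 11011 | prev 00000 | push {1}
  [4] u=3 | in 00000 | out 11001 | prev 00000 | push {2}
  [5] u=4 | in 11011 | out 11111 | prev 11100 | push {}
  [6] u=5 | in 11111 | out 10111 | prev 10100 | push {}
  [7] u=0 | in 11111 | out 11111 | prev 11101 | push {}
  [8] u=1 | in 11111 | out 00011 | ==
  [9] u=2 | in 11011 | out 11011 | ==

Converged values:
  [0] 11111
  [1] 00011
  [2] 11011
  [3] 11001
  [4] 11111
  [5] 10111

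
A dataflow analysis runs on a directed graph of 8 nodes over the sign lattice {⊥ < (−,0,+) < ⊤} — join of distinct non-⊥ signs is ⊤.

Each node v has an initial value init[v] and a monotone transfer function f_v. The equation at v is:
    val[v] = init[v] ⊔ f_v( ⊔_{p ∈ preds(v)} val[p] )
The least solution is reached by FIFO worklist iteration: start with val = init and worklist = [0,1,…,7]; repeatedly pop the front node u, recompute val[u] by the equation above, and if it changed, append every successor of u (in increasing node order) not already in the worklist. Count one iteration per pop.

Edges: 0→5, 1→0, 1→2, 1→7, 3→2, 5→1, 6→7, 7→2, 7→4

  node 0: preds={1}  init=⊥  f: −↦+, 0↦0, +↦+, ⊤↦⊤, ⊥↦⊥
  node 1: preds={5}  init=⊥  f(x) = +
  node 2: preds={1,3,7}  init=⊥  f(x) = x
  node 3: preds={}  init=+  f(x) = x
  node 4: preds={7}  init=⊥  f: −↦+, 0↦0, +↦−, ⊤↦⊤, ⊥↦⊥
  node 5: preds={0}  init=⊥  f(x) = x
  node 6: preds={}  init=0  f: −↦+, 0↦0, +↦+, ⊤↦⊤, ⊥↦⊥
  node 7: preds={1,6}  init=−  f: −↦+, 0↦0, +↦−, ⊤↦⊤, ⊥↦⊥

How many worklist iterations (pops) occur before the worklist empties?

13

Worklist (13 pops):
  #1 pop 0: in=⊥ → ⊥ (no change)
  #2 pop 1: in=⊥ → + (was ⊥); enqueue [0]
  #3 pop 2: in=⊤ → ⊤ (was ⊥); enqueue []
  #4 pop 3: in=⊥ → + (no change)
  #5 pop 4: in=− → + (was ⊥); enqueue []
  #6 pop 5: in=⊥ → ⊥ (no change)
  #7 pop 6: in=⊥ → 0 (no change)
  #8 pop 7: in=⊤ → ⊤ (was −); enqueue [2,4]
  #9 pop 0: in=+ → + (was ⊥); enqueue [5]
  #10 pop 2: in=⊤ → ⊤ (no change)
  #11 pop 4: in=⊤ → ⊤ (was +); enqueue []
  #12 pop 5: in=+ → + (was ⊥); enqueue [1]
  #13 pop 1: in=+ → + (no change)

Fixpoint:
  val[0] = +
  val[1] = +
  val[2] = ⊤
  val[3] = +
  val[4] = ⊤
  val[5] = +
  val[6] = 0
  val[7] = ⊤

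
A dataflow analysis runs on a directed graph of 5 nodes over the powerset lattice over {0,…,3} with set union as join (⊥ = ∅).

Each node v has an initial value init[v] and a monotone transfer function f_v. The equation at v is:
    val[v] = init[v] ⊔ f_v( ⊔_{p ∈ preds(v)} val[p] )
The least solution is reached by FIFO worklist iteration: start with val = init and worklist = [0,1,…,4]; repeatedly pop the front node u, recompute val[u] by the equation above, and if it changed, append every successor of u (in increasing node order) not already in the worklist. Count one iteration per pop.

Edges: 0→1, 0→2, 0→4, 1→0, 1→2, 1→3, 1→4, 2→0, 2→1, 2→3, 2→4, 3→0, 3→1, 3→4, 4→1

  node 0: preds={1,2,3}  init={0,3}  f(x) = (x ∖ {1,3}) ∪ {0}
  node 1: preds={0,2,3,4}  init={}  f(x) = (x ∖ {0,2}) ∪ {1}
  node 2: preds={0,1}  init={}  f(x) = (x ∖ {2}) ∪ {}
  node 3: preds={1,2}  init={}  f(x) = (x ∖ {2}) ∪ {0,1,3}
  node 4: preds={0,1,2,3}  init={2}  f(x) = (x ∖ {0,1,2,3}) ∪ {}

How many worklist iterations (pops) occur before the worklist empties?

Trace (7 dequeues):
  [1] u=0 | in {} | out {0,3} | ==
  [2] u=1 | in {0,2,3} | out {1,3} | prev {} | push {0}
  [3] u=2 | in {0,1,3} | out {0,1,3} | prev {} | push {1}
  [4] u=3 | in {0,1,3} | out {0,1,3} | prev {} | push {}
  [5] u=4 | in {0,1,3} | out {2} | ==
  [6] u=0 | in {0,1,3} | out {0,3} | ==
  [7] u=1 | in {0,1,2,3} | out {1,3} | ==

Converged values:
  [0] {0,3}
  [1] {1,3}
  [2] {0,1,3}
  [3] {0,1,3}
  [4] {2}

7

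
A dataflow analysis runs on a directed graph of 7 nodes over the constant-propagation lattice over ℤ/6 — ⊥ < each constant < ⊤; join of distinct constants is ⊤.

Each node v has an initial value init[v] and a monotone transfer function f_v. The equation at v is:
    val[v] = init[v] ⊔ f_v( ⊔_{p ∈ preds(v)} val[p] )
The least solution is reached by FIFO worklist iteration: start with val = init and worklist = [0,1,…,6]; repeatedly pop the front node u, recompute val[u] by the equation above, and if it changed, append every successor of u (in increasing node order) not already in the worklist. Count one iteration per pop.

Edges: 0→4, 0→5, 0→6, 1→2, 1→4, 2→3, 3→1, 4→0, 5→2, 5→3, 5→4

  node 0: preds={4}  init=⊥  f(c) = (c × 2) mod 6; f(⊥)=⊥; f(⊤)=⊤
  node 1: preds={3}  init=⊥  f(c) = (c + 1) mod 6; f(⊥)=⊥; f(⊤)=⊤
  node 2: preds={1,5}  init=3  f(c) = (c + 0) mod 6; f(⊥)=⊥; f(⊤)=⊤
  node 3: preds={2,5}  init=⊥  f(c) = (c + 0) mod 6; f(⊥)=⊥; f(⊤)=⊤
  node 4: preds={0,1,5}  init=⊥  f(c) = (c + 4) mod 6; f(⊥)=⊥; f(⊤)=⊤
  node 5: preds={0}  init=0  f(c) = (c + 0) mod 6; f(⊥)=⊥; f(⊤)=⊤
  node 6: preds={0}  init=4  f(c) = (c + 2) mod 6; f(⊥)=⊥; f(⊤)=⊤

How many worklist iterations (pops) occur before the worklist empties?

Worklist (19 pops):
  #1 pop 0: in=⊥ → ⊥ (no change)
  #2 pop 1: in=⊥ → ⊥ (no change)
  #3 pop 2: in=0 → ⊤ (was 3); enqueue []
  #4 pop 3: in=⊤ → ⊤ (was ⊥); enqueue [1]
  #5 pop 4: in=0 → 4 (was ⊥); enqueue [0]
  #6 pop 5: in=⊥ → 0 (no change)
  #7 pop 6: in=⊥ → 4 (no change)
  #8 pop 1: in=⊤ → ⊤ (was ⊥); enqueue [2,4]
  #9 pop 0: in=4 → 2 (was ⊥); enqueue [5,6]
  #10 pop 2: in=⊤ → ⊤ (no change)
  #11 pop 4: in=⊤ → ⊤ (was 4); enqueue [0]
  #12 pop 5: in=2 → ⊤ (was 0); enqueue [2,3,4]
  #13 pop 6: in=2 → 4 (no change)
  #14 pop 0: in=⊤ → ⊤ (was 2); enqueue [5,6]
  #15 pop 2: in=⊤ → ⊤ (no change)
  #16 pop 3: in=⊤ → ⊤ (no change)
  #17 pop 4: in=⊤ → ⊤ (no change)
  #18 pop 5: in=⊤ → ⊤ (no change)
  #19 pop 6: in=⊤ → ⊤ (was 4); enqueue []

Fixpoint:
  val[0] = ⊤
  val[1] = ⊤
  val[2] = ⊤
  val[3] = ⊤
  val[4] = ⊤
  val[5] = ⊤
  val[6] = ⊤

19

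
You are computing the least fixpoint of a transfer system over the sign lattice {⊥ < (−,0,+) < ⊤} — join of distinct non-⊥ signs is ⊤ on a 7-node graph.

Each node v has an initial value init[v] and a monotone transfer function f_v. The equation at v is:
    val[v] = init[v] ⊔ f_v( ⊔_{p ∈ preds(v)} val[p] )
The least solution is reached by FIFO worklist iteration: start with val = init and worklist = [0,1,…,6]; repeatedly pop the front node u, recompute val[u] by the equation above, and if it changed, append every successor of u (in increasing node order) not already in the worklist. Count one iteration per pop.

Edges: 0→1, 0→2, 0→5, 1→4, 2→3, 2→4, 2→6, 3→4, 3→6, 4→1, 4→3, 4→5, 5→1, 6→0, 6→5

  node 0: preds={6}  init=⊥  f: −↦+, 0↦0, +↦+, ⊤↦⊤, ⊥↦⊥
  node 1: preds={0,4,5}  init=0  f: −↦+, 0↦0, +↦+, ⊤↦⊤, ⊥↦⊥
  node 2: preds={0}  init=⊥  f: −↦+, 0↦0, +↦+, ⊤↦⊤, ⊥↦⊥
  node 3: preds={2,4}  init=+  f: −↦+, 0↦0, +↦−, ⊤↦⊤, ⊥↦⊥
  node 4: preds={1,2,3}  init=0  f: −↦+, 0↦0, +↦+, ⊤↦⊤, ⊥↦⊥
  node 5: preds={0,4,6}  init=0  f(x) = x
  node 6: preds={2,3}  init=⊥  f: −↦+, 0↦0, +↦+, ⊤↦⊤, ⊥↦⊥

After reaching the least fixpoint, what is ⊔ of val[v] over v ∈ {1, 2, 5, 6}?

⊤

Trace (17 dequeues):
  [1] u=0 | in ⊥ | out ⊥ | ==
  [2] u=1 | in 0 | out 0 | ==
  [3] u=2 | in ⊥ | out ⊥ | ==
  [4] u=3 | in 0 | out ⊤ | prev + | push {}
  [5] u=4 | in ⊤ | out ⊤ | prev 0 | push {1,3}
  [6] u=5 | in ⊤ | out ⊤ | prev 0 | push {}
  [7] u=6 | in ⊤ | out ⊤ | prev ⊥ | push {0,5}
  [8] u=1 | in ⊤ | out ⊤ | prev 0 | push {4}
  [9] u=3 | in ⊤ | out ⊤ | ==
  [10] u=0 | in ⊤ | out ⊤ | prev ⊥ | push {1,2}
  [11] u=5 | in ⊤ | out ⊤ | ==
  [12] u=4 | in ⊤ | out ⊤ | ==
  [13] u=1 | in ⊤ | out ⊤ | ==
  [14] u=2 | in ⊤ | out ⊤ | prev ⊥ | push {3,4,6}
  [15] u=3 | in ⊤ | out ⊤ | ==
  [16] u=4 | in ⊤ | out ⊤ | ==
  [17] u=6 | in ⊤ | out ⊤ | ==

Converged values:
  [0] ⊤
  [1] ⊤
  [2] ⊤
  [3] ⊤
  [4] ⊤
  [5] ⊤
  [6] ⊤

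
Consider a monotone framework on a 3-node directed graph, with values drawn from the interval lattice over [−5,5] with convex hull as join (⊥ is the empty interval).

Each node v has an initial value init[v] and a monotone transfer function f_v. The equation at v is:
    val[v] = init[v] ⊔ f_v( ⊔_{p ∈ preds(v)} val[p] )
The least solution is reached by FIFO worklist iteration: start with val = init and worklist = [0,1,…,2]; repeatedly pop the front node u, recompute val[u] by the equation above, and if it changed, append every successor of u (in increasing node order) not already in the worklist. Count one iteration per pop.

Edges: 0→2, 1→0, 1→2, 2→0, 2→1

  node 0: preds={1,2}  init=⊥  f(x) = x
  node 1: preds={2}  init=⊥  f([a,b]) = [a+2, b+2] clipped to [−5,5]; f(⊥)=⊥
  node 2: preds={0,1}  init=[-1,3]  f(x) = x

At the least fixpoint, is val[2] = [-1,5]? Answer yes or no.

yes

Trace (6 dequeues):
  [1] u=0 | in [-1,3] | out [-1,3] | prev ⊥ | push {}
  [2] u=1 | in [-1,3] | out [1,5] | prev ⊥ | push {0}
  [3] u=2 | in [-1,5] | out [-1,5] | prev [-1,3] | push {1}
  [4] u=0 | in [-1,5] | out [-1,5] | prev [-1,3] | push {2}
  [5] u=1 | in [-1,5] | out [1,5] | ==
  [6] u=2 | in [-1,5] | out [-1,5] | ==

Converged values:
  [0] [-1,5]
  [1] [1,5]
  [2] [-1,5]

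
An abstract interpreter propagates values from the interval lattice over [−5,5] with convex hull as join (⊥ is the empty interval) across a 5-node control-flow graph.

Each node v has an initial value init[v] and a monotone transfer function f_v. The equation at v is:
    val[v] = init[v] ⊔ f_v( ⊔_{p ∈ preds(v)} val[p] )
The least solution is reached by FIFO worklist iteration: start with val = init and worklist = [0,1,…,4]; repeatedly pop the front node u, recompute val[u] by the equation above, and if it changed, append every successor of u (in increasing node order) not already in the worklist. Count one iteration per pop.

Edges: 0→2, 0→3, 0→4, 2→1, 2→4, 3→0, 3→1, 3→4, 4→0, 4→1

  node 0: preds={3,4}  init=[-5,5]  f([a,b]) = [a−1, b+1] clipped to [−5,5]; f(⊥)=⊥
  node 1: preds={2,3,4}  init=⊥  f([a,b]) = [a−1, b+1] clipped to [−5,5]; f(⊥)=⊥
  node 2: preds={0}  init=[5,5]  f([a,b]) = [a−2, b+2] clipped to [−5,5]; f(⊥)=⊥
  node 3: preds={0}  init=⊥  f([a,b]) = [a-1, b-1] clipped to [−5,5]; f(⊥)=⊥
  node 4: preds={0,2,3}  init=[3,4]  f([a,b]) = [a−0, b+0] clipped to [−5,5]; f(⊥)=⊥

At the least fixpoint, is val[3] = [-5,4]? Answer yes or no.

Worklist (7 pops):
  #1 pop 0: in=[3,4] → [-5,5] (no change)
  #2 pop 1: in=[3,5] → [2,5] (was ⊥); enqueue []
  #3 pop 2: in=[-5,5] → [-5,5] (was [5,5]); enqueue [1]
  #4 pop 3: in=[-5,5] → [-5,4] (was ⊥); enqueue [0]
  #5 pop 4: in=[-5,5] → [-5,5] (was [3,4]); enqueue []
  #6 pop 1: in=[-5,5] → [-5,5] (was [2,5]); enqueue []
  #7 pop 0: in=[-5,5] → [-5,5] (no change)

Fixpoint:
  val[0] = [-5,5]
  val[1] = [-5,5]
  val[2] = [-5,5]
  val[3] = [-5,4]
  val[4] = [-5,5]

yes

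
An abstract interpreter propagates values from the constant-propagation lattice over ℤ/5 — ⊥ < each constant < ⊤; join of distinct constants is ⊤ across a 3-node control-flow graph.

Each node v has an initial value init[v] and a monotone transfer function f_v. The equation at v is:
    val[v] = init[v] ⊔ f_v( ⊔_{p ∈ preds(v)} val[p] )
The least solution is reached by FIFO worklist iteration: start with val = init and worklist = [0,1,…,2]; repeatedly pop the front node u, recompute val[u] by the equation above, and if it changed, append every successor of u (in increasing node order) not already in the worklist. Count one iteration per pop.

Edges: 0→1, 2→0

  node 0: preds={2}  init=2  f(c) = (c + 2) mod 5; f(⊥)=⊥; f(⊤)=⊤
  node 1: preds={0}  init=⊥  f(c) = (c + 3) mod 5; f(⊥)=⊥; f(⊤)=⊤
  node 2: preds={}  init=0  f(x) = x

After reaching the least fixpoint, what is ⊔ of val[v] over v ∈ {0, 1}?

Worklist (3 pops):
  #1 pop 0: in=0 → 2 (no change)
  #2 pop 1: in=2 → 0 (was ⊥); enqueue []
  #3 pop 2: in=⊥ → 0 (no change)

Fixpoint:
  val[0] = 2
  val[1] = 0
  val[2] = 0

⊤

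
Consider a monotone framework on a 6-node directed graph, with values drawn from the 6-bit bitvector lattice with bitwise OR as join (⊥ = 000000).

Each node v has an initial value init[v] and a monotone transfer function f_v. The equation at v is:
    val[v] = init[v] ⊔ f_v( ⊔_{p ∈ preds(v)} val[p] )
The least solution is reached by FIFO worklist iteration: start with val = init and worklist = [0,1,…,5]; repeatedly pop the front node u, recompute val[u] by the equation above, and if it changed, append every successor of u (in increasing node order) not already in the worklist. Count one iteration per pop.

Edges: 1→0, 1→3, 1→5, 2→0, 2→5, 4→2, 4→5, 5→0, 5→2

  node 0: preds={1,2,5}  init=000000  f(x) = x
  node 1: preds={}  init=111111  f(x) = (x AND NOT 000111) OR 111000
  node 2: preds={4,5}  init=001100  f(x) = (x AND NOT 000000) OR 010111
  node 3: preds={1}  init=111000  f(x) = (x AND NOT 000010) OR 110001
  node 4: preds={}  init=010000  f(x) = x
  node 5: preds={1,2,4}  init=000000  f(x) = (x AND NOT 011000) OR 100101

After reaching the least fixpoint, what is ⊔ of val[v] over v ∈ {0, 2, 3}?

Worklist (10 pops):
  #1 pop 0: in=111111 → 111111 (was 000000); enqueue []
  #2 pop 1: in=000000 → 111111 (no change)
  #3 pop 2: in=010000 → 011111 (was 001100); enqueue [0]
  #4 pop 3: in=111111 → 111101 (was 111000); enqueue []
  #5 pop 4: in=000000 → 010000 (no change)
  #6 pop 5: in=111111 → 100111 (was 000000); enqueue [2]
  #7 pop 0: in=111111 → 111111 (no change)
  #8 pop 2: in=110111 → 111111 (was 011111); enqueue [0,5]
  #9 pop 0: in=111111 → 111111 (no change)
  #10 pop 5: in=111111 → 100111 (no change)

Fixpoint:
  val[0] = 111111
  val[1] = 111111
  val[2] = 111111
  val[3] = 111101
  val[4] = 010000
  val[5] = 100111

111111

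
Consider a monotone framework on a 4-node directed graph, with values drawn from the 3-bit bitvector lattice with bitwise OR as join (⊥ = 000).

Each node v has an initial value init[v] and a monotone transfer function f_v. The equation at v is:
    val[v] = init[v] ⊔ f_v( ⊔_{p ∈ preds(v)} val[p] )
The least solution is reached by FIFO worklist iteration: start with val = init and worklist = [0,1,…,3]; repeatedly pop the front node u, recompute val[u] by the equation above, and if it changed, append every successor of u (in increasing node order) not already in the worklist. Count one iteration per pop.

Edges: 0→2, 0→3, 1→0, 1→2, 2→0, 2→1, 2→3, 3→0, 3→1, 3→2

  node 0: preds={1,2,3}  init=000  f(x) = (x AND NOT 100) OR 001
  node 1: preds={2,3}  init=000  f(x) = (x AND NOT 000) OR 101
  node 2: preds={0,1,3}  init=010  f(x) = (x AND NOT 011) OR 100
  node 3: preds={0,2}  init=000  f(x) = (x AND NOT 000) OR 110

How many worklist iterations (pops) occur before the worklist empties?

Worklist (7 pops):
  #1 pop 0: in=010 → 011 (was 000); enqueue []
  #2 pop 1: in=010 → 111 (was 000); enqueue [0]
  #3 pop 2: in=111 → 110 (was 010); enqueue [1]
  #4 pop 3: in=111 → 111 (was 000); enqueue [2]
  #5 pop 0: in=111 → 011 (no change)
  #6 pop 1: in=111 → 111 (no change)
  #7 pop 2: in=111 → 110 (no change)

Fixpoint:
  val[0] = 011
  val[1] = 111
  val[2] = 110
  val[3] = 111

7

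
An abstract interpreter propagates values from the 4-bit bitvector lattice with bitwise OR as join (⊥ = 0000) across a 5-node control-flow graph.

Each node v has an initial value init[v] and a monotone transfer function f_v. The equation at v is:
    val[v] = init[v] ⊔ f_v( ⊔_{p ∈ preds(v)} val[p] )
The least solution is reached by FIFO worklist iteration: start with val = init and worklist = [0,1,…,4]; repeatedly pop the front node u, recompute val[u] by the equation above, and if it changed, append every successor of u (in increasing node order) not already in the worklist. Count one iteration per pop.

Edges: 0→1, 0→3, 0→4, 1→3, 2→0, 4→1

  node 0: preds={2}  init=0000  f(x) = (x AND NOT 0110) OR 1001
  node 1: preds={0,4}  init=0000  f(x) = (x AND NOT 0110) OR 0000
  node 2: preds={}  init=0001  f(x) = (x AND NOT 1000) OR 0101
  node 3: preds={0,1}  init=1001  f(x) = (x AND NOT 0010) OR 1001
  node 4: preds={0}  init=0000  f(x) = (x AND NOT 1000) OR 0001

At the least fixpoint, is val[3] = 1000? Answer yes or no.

Iteration log — 7 steps:
  step 1. node 0  ⊔preds=0001  new=1001  old=0000  +wl: 
  step 2. node 1  ⊔preds=1001  new=1001  old=0000  +wl: 
  step 3. node 2  ⊔preds=0000  new=0101  old=0001  +wl: 0
  step 4. node 3  ⊔preds=1001  new=1001  stable
  step 5. node 4  ⊔preds=1001  new=0001  old=0000  +wl: 1
  step 6. node 0  ⊔preds=0101  new=1001  stable
  step 7. node 1  ⊔preds=1001  new=1001  stable

Least fixpoint reached:
  node 0: 1001
  node 1: 1001
  node 2: 0101
  node 3: 1001
  node 4: 0001

no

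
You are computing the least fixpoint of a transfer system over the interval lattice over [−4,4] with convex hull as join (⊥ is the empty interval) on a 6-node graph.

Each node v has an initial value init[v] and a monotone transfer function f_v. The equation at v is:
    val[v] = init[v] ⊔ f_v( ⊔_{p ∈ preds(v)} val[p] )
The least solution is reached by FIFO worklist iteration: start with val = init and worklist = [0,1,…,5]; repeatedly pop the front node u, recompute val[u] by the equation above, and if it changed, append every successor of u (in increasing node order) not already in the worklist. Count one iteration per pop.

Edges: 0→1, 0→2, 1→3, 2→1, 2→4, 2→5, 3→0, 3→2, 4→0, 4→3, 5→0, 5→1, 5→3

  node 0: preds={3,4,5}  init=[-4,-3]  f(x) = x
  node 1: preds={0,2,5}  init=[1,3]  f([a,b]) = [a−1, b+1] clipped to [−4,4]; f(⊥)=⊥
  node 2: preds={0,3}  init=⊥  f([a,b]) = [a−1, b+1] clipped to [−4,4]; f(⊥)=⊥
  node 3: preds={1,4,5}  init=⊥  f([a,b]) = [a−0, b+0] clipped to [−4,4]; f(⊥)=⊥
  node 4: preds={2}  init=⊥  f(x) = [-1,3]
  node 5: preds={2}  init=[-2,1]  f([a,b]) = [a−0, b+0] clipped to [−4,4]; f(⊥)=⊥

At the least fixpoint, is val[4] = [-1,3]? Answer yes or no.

Iteration log — 17 steps:
  step 1. node 0  ⊔preds=[-2,1]  new=[-4,1]  old=[-4,-3]  +wl: 
  step 2. node 1  ⊔preds=[-4,1]  new=[-4,3]  old=[1,3]  +wl: 
  step 3. node 2  ⊔preds=[-4,1]  new=[-4,2]  old=⊥  +wl: 1
  step 4. node 3  ⊔preds=[-4,3]  new=[-4,3]  old=⊥  +wl: 0,2
  step 5. node 4  ⊔preds=[-4,2]  new=[-1,3]  old=⊥  +wl: 3
  step 6. node 5  ⊔preds=[-4,2]  new=[-4,2]  old=[-2,1]  +wl: 
  step 7. node 1  ⊔preds=[-4,2]  new=[-4,3]  stable
  step 8. node 0  ⊔preds=[-4,3]  new=[-4,3]  old=[-4,1]  +wl: 1
  step 9. node 2  ⊔preds=[-4,3]  new=[-4,4]  old=[-4,2]  +wl: 4,5
  step 10. node 3  ⊔preds=[-4,3]  new=[-4,3]  stable
  step 11. node 1  ⊔preds=[-4,4]  new=[-4,4]  old=[-4,3]  +wl: 3
  step 12. node 4  ⊔preds=[-4,4]  new=[-1,3]  stable
  step 13. node 5  ⊔preds=[-4,4]  new=[-4,4]  old=[-4,2]  +wl: 0,1
  step 14. node 3  ⊔preds=[-4,4]  new=[-4,4]  old=[-4,3]  +wl: 2
  step 15. node 0  ⊔preds=[-4,4]  new=[-4,4]  old=[-4,3]  +wl: 
  step 16. node 1  ⊔preds=[-4,4]  new=[-4,4]  stable
  step 17. node 2  ⊔preds=[-4,4]  new=[-4,4]  stable

Least fixpoint reached:
  node 0: [-4,4]
  node 1: [-4,4]
  node 2: [-4,4]
  node 3: [-4,4]
  node 4: [-1,3]
  node 5: [-4,4]

yes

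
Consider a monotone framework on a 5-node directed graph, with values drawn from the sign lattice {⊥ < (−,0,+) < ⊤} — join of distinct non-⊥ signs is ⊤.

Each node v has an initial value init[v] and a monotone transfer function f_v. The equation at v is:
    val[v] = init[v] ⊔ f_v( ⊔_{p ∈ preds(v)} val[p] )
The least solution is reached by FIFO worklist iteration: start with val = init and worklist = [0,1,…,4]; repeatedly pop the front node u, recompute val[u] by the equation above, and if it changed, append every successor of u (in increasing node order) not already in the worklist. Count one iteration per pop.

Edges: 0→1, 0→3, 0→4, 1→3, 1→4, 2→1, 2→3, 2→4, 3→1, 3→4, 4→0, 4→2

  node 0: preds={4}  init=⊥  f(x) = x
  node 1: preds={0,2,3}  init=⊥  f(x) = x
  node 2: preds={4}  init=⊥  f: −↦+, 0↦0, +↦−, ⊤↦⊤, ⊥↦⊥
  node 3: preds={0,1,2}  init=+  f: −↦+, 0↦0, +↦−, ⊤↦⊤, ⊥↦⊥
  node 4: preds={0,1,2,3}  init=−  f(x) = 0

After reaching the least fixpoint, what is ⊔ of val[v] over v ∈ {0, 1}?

Trace (11 dequeues):
  [1] u=0 | in − | out − | prev ⊥ | push {}
  [2] u=1 | in ⊤ | out ⊤ | prev ⊥ | push {}
  [3] u=2 | in − | out + | prev ⊥ | push {1}
  [4] u=3 | in ⊤ | out ⊤ | prev + | push {}
  [5] u=4 | in ⊤ | out ⊤ | prev − | push {0,2}
  [6] u=1 | in ⊤ | out ⊤ | ==
  [7] u=0 | in ⊤ | out ⊤ | prev − | push {1,3,4}
  [8] u=2 | in ⊤ | out ⊤ | prev + | push {}
  [9] u=1 | in ⊤ | out ⊤ | ==
  [10] u=3 | in ⊤ | out ⊤ | ==
  [11] u=4 | in ⊤ | out ⊤ | ==

Converged values:
  [0] ⊤
  [1] ⊤
  [2] ⊤
  [3] ⊤
  [4] ⊤

⊤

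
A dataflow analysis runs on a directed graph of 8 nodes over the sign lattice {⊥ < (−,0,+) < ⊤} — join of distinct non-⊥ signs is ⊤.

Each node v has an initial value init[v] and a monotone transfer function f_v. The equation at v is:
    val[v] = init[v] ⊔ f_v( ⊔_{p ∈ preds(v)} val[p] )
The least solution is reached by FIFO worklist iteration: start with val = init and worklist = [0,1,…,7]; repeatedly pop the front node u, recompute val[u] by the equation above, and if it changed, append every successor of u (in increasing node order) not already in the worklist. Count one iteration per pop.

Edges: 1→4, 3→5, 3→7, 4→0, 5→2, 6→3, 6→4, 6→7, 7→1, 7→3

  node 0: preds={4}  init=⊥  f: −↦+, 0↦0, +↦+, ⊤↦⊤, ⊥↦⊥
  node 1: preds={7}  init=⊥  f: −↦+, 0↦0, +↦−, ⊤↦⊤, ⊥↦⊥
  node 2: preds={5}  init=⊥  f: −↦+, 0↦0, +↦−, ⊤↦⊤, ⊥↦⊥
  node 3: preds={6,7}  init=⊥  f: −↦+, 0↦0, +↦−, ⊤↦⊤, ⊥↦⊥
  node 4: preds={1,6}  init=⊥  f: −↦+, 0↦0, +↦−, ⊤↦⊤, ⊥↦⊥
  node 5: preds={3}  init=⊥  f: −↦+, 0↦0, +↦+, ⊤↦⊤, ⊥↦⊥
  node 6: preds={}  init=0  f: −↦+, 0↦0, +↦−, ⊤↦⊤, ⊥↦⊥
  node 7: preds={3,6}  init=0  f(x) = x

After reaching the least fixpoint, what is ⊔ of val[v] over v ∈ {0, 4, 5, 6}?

Worklist (10 pops):
  #1 pop 0: in=⊥ → ⊥ (no change)
  #2 pop 1: in=0 → 0 (was ⊥); enqueue []
  #3 pop 2: in=⊥ → ⊥ (no change)
  #4 pop 3: in=0 → 0 (was ⊥); enqueue []
  #5 pop 4: in=0 → 0 (was ⊥); enqueue [0]
  #6 pop 5: in=0 → 0 (was ⊥); enqueue [2]
  #7 pop 6: in=⊥ → 0 (no change)
  #8 pop 7: in=0 → 0 (no change)
  #9 pop 0: in=0 → 0 (was ⊥); enqueue []
  #10 pop 2: in=0 → 0 (was ⊥); enqueue []

Fixpoint:
  val[0] = 0
  val[1] = 0
  val[2] = 0
  val[3] = 0
  val[4] = 0
  val[5] = 0
  val[6] = 0
  val[7] = 0

0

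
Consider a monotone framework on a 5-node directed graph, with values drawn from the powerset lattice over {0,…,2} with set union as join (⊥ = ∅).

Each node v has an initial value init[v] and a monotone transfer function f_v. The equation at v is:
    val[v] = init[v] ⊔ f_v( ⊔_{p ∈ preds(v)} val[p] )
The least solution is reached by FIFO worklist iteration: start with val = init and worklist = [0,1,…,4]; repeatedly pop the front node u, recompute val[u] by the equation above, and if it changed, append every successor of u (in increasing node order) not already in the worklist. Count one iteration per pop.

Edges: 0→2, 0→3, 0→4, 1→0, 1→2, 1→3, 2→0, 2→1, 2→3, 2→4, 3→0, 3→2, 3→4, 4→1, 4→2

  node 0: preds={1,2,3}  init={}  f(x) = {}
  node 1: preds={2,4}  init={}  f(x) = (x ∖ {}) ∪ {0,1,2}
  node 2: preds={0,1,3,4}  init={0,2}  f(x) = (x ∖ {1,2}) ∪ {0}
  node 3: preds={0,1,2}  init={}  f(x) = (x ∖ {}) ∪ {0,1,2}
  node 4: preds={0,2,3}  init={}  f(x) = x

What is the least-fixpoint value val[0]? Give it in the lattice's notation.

{}

Iteration log — 8 steps:
  step 1. node 0  ⊔preds={0,2}  new={}  stable
  step 2. node 1  ⊔preds={0,2}  new={0,1,2}  old={}  +wl: 0
  step 3. node 2  ⊔preds={0,1,2}  new={0,2}  stable
  step 4. node 3  ⊔preds={0,1,2}  new={0,1,2}  old={}  +wl: 2
  step 5. node 4  ⊔preds={0,1,2}  new={0,1,2}  old={}  +wl: 1
  step 6. node 0  ⊔preds={0,1,2}  new={}  stable
  step 7. node 2  ⊔preds={0,1,2}  new={0,2}  stable
  step 8. node 1  ⊔preds={0,1,2}  new={0,1,2}  stable

Least fixpoint reached:
  node 0: {}
  node 1: {0,1,2}
  node 2: {0,2}
  node 3: {0,1,2}
  node 4: {0,1,2}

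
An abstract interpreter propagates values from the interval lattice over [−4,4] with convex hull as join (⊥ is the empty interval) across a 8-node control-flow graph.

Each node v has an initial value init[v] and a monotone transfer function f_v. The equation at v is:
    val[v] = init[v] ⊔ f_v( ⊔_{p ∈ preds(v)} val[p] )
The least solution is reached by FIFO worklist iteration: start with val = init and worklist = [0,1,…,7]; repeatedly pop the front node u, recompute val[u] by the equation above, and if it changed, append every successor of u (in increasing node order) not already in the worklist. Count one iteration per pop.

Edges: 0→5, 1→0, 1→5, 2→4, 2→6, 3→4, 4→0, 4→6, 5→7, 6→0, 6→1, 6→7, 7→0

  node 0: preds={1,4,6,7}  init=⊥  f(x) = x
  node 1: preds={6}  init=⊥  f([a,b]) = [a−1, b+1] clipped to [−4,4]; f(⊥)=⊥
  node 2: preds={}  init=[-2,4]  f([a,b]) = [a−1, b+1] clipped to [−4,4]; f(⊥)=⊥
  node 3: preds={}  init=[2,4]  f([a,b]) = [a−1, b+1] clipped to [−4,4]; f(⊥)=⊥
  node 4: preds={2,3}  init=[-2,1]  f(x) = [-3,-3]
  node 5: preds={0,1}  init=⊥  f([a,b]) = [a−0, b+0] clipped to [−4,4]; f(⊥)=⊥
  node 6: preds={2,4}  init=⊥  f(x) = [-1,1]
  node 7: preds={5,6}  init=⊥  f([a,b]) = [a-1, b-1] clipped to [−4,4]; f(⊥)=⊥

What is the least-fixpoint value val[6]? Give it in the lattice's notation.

[-1,1]

Iteration log — 17 steps:
  step 1. node 0  ⊔preds=[-2,1]  new=[-2,1]  old=⊥  +wl: 
  step 2. node 1  ⊔preds=⊥  new=⊥  stable
  step 3. node 2  ⊔preds=⊥  new=[-2,4]  stable
  step 4. node 3  ⊔preds=⊥  new=[2,4]  stable
  step 5. node 4  ⊔preds=[-2,4]  new=[-3,1]  old=[-2,1]  +wl: 0
  step 6. node 5  ⊔preds=[-2,1]  new=[-2,1]  old=⊥  +wl: 
  step 7. node 6  ⊔preds=[-3,4]  new=[-1,1]  old=⊥  +wl: 1
  step 8. node 7  ⊔preds=[-2,1]  new=[-3,0]  old=⊥  +wl: 
  step 9. node 0  ⊔preds=[-3,1]  new=[-3,1]  old=[-2,1]  +wl: 5
  step 10. node 1  ⊔preds=[-1,1]  new=[-2,2]  old=⊥  +wl: 0
  step 11. node 5  ⊔preds=[-3,2]  new=[-3,2]  old=[-2,1]  +wl: 7
  step 12. node 0  ⊔preds=[-3,2]  new=[-3,2]  old=[-3,1]  +wl: 5
  step 13. node 7  ⊔preds=[-3,2]  new=[-4,1]  old=[-3,0]  +wl: 0
  step 14. node 5  ⊔preds=[-3,2]  new=[-3,2]  stable
  step 15. node 0  ⊔preds=[-4,2]  new=[-4,2]  old=[-3,2]  +wl: 5
  step 16. node 5  ⊔preds=[-4,2]  new=[-4,2]  old=[-3,2]  +wl: 7
  step 17. node 7  ⊔preds=[-4,2]  new=[-4,1]  stable

Least fixpoint reached:
  node 0: [-4,2]
  node 1: [-2,2]
  node 2: [-2,4]
  node 3: [2,4]
  node 4: [-3,1]
  node 5: [-4,2]
  node 6: [-1,1]
  node 7: [-4,1]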